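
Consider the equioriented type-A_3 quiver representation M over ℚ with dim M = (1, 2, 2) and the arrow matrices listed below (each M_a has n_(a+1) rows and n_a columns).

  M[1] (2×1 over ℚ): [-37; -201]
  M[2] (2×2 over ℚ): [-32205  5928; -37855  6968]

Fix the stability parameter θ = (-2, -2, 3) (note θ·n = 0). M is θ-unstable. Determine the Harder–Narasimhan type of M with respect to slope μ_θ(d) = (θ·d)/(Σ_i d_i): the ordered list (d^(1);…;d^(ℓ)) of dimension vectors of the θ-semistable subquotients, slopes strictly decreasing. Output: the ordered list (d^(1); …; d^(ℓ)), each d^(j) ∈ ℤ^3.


Barcode: M ≅ I[1,3], I[2,2], I[3,3]. HN layers by μ_θ (2 steps, strictly decreasing):
  μ^(1)=3; μ^(2)=-2

((0, 0, 2); (1, 2, 0))


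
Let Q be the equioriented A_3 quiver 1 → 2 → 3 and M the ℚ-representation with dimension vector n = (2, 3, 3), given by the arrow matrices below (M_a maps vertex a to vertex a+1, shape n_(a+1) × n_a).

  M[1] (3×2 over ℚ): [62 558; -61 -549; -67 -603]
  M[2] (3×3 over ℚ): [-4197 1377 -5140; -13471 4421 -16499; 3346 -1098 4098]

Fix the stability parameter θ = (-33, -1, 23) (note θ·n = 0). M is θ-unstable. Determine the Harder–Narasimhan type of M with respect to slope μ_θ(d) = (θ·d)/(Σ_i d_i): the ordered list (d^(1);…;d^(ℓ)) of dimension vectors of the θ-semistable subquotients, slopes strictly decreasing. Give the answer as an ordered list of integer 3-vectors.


Barcode: M ≅ I[1,1], I[1,3], I[2,3]^2. HN layers by μ_θ (3 steps, strictly decreasing):
  μ^(1)=23; μ^(2)=-1; μ^(3)=-33

((0, 0, 3); (0, 3, 0); (2, 0, 0))


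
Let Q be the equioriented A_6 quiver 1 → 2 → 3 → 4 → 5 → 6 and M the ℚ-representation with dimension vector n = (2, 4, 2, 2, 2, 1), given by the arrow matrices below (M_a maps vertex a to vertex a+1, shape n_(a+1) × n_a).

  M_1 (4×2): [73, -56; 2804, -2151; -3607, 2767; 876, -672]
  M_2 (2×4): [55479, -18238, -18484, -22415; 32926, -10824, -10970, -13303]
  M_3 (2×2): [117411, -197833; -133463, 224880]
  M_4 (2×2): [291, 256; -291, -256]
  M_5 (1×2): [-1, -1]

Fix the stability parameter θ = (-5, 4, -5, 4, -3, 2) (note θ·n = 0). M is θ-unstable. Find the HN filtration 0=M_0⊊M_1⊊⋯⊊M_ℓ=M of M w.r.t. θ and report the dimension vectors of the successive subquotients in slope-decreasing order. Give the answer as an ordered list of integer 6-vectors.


Interval decomposition of M: I[1,4], I[1,5], I[2,2]^2, I[5,6].
HN type (ℓ=6): μ^(1)=4; μ^(2)=2; μ^(3)=1/2; μ^(4)=-1/2; μ^(5)=-3; μ^(6)=-5

((0, 2, 0, 1, 0, 0); (0, 0, 0, 0, 0, 1); (0, 0, 0, 1, 1, 0); (0, 2, 2, 0, 0, 0); (0, 0, 0, 0, 1, 0); (2, 0, 0, 0, 0, 0))


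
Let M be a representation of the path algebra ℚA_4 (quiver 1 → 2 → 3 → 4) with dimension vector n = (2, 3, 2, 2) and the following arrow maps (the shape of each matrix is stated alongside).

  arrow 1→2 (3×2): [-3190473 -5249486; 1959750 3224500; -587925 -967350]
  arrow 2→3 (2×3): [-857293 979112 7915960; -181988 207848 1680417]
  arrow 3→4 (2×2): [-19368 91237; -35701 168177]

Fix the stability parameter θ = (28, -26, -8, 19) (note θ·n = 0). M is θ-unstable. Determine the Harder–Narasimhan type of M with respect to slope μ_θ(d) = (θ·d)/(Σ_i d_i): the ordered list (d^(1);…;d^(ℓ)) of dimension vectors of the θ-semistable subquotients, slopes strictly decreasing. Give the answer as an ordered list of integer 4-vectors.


Via rank(M_{q-1}∘⋯∘M_p): M ≅ I[1,1], I[1,4], I[2,2], I[2,4].
μ_θ-semistable layers: μ^(1)=28; μ^(2)=19; μ^(3)=-2; μ^(4)=-8; μ^(5)=-26

((1, 0, 0, 0); (0, 0, 0, 2); (1, 1, 1, 0); (0, 0, 1, 0); (0, 2, 0, 0))


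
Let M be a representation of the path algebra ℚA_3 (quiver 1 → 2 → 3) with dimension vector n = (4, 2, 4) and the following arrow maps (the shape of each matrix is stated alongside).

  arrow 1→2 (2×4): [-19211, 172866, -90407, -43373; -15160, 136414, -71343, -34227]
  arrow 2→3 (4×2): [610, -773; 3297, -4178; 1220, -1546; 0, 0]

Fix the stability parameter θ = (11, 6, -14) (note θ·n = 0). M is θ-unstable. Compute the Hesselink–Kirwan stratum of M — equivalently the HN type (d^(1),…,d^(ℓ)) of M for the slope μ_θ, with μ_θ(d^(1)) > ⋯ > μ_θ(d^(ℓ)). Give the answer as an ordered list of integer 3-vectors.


Barcode: M ≅ I[1,1]^2, I[1,3]^2, I[3,3]^2. HN layers by μ_θ (3 steps, strictly decreasing):
  μ^(1)=11; μ^(2)=1; μ^(3)=-14

((2, 0, 0); (2, 2, 2); (0, 0, 2))


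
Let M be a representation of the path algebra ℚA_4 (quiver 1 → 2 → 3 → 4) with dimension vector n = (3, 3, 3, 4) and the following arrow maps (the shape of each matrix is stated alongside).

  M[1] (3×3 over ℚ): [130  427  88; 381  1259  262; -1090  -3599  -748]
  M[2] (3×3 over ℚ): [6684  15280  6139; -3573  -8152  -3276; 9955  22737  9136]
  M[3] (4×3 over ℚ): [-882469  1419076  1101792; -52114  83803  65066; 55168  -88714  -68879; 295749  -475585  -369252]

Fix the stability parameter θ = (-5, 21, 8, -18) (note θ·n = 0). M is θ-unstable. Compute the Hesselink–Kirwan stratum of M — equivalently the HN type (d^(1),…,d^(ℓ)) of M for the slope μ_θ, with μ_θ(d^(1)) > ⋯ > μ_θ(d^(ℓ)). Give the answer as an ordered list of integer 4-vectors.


Interval decomposition of M: I[1,4]^3, I[4,4].
HN type (ℓ=3): μ^(1)=11/3; μ^(2)=-5; μ^(3)=-18

((0, 3, 3, 3); (3, 0, 0, 0); (0, 0, 0, 1))


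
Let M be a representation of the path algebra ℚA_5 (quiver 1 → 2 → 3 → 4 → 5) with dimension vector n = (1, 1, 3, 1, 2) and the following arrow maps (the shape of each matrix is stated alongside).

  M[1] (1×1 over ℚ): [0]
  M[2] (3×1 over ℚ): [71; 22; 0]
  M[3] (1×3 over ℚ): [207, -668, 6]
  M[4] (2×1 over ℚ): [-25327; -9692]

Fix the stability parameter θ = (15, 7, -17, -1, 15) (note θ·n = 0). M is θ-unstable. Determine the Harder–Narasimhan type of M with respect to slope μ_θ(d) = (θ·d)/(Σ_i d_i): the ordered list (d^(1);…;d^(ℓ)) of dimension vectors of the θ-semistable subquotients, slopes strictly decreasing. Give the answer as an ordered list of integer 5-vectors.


Via rank(M_{q-1}∘⋯∘M_p): M ≅ I[1,1], I[2,5], I[3,3]^2, I[5,5].
μ_θ-semistable layers: μ^(1)=15; μ^(2)=-1; μ^(3)=-5; μ^(4)=-17

((1, 0, 0, 0, 2); (0, 0, 0, 1, 0); (0, 1, 1, 0, 0); (0, 0, 2, 0, 0))


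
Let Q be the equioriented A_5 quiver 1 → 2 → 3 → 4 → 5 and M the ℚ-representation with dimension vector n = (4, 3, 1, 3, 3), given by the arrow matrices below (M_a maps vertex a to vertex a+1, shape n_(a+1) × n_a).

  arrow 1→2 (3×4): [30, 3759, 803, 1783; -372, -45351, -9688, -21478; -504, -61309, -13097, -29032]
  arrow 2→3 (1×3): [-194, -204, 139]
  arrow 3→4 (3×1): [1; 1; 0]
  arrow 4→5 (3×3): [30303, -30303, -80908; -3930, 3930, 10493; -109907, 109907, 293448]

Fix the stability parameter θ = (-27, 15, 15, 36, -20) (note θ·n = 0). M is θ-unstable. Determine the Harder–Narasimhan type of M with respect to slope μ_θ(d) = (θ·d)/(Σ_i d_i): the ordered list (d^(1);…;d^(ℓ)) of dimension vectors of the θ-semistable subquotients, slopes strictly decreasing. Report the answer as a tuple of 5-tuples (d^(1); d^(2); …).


Via rank(M_{q-1}∘⋯∘M_p): M ≅ I[1,1], I[1,2]^2, I[1,4], I[4,5]^2, I[5,5].
μ_θ-semistable layers: μ^(1)=36; μ^(2)=15; μ^(3)=8; μ^(4)=-20; μ^(5)=-27

((0, 0, 0, 1, 0); (0, 3, 1, 0, 0); (0, 0, 0, 2, 2); (0, 0, 0, 0, 1); (4, 0, 0, 0, 0))


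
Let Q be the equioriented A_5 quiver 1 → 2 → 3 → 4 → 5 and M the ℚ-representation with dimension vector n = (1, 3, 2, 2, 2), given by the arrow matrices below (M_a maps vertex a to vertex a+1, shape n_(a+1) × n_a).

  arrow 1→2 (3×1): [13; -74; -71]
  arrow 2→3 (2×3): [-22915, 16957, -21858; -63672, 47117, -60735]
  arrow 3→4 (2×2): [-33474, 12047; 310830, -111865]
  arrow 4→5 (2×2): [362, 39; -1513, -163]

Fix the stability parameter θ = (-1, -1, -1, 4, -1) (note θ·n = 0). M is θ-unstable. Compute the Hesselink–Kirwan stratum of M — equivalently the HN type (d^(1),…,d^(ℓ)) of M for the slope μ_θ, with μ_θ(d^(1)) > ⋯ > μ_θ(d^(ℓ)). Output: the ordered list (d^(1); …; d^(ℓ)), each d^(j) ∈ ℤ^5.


Barcode: M ≅ I[1,5], I[2,2], I[2,3], I[4,5]. HN layers by μ_θ (2 steps, strictly decreasing):
  μ^(1)=3/2; μ^(2)=-1

((0, 0, 0, 2, 2); (1, 3, 2, 0, 0))


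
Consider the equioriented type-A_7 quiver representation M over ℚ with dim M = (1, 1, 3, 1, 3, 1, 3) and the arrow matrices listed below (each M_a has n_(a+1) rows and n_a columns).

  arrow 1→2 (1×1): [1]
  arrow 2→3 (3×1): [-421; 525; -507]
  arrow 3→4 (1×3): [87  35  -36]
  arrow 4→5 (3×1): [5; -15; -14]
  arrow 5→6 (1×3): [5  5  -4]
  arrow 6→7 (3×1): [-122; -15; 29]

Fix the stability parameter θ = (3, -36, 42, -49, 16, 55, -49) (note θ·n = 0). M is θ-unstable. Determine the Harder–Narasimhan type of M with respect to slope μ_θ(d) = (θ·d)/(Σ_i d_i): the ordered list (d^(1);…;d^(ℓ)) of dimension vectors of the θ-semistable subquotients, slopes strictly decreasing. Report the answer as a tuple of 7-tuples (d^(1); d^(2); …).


Barcode: M ≅ I[1,3], I[3,3], I[3,7], I[5,5]^2, I[7,7]^2. HN layers by μ_θ (6 steps, strictly decreasing):
  μ^(1)=42; μ^(2)=16; μ^(3)=22/3; μ^(4)=-7/2; μ^(5)=-33/2; μ^(6)=-49

((0, 0, 2, 0, 0, 0, 0); (0, 0, 0, 0, 2, 0, 0); (0, 0, 0, 0, 1, 1, 1); (0, 0, 1, 1, 0, 0, 0); (1, 1, 0, 0, 0, 0, 0); (0, 0, 0, 0, 0, 0, 2))


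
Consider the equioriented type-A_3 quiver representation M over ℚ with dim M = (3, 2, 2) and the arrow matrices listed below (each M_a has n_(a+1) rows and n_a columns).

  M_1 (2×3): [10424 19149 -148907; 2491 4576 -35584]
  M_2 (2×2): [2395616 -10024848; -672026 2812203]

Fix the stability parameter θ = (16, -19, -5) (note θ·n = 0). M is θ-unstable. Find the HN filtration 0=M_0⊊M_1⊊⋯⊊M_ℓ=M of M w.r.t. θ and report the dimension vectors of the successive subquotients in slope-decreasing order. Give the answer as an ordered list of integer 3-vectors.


Via rank(M_{q-1}∘⋯∘M_p): M ≅ I[1,1], I[1,2], I[1,3], I[3,3].
μ_θ-semistable layers: μ^(1)=16; μ^(2)=-3/2; μ^(3)=-8/3; μ^(4)=-5

((1, 0, 0); (1, 1, 0); (1, 1, 1); (0, 0, 1))


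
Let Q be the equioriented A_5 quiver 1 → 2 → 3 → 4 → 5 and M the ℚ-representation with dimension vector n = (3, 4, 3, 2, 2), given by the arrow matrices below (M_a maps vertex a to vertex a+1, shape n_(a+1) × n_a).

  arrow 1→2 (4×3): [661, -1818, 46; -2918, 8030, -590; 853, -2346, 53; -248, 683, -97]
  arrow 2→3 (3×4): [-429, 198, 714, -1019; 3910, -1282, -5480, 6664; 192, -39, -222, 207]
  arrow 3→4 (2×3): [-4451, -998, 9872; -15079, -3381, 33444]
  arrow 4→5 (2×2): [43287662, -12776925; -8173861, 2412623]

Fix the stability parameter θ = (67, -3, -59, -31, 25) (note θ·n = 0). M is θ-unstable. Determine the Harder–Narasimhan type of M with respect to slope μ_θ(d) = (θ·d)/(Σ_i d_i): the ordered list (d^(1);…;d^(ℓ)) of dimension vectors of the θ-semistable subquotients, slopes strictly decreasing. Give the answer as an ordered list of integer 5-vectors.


Via rank(M_{q-1}∘⋯∘M_p): M ≅ I[1,2], I[1,5]^2, I[2,2], I[3,3].
μ_θ-semistable layers: μ^(1)=32; μ^(2)=25; μ^(3)=-3; μ^(4)=-13/2; μ^(5)=-59

((1, 1, 0, 0, 0); (0, 0, 0, 0, 2); (0, 1, 0, 0, 0); (2, 2, 2, 2, 0); (0, 0, 1, 0, 0))


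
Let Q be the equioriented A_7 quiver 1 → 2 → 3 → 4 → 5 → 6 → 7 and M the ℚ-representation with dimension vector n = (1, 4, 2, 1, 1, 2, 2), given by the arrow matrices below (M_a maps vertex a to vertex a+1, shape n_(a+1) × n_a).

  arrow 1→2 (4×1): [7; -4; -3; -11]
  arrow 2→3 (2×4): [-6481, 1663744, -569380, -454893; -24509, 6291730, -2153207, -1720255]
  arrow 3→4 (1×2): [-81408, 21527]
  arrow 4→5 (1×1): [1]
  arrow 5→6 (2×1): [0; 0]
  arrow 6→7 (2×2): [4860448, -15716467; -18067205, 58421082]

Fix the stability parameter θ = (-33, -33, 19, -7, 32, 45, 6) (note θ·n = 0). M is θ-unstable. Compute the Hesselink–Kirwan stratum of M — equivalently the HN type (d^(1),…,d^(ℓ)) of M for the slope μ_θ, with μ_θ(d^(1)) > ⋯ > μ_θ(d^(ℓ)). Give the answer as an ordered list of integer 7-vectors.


Interval decomposition of M: I[1,5], I[2,2]^2, I[2,3], I[6,7]^2.
HN type (ℓ=5): μ^(1)=32; μ^(2)=51/2; μ^(3)=19; μ^(4)=6; μ^(5)=-33

((0, 0, 0, 0, 1, 0, 0); (0, 0, 0, 0, 0, 2, 2); (0, 0, 1, 0, 0, 0, 0); (0, 0, 1, 1, 0, 0, 0); (1, 4, 0, 0, 0, 0, 0))


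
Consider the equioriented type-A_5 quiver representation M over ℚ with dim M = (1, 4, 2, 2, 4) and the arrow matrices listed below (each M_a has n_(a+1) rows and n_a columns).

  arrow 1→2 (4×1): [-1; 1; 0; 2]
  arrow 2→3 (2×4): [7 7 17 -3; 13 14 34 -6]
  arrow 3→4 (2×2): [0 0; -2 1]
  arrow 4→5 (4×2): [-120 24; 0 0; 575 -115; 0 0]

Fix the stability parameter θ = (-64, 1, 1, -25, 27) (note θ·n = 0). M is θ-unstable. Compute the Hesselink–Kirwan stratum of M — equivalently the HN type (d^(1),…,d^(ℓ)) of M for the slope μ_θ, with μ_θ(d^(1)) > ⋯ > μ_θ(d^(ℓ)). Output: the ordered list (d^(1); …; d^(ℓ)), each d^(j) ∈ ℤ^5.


Barcode: M ≅ I[1,5], I[2,2]^2, I[2,3], I[4,4], I[5,5]^3. HN layers by μ_θ (5 steps, strictly decreasing):
  μ^(1)=27; μ^(2)=1; μ^(3)=-23/3; μ^(4)=-25; μ^(5)=-64

((0, 0, 0, 0, 4); (0, 3, 1, 0, 0); (0, 1, 1, 1, 0); (0, 0, 0, 1, 0); (1, 0, 0, 0, 0))


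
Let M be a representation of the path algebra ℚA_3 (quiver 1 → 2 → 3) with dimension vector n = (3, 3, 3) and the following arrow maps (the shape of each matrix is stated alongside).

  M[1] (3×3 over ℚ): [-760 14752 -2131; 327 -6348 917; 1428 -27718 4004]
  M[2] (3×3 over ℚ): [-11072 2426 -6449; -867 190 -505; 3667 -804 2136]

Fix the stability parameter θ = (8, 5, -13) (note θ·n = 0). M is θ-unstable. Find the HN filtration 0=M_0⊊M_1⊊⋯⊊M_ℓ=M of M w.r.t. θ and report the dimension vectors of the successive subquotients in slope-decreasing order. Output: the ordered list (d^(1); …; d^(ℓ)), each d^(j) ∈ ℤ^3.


Barcode: M ≅ I[1,2], I[1,3]^2, I[3,3]. HN layers by μ_θ (3 steps, strictly decreasing):
  μ^(1)=13/2; μ^(2)=0; μ^(3)=-13

((1, 1, 0); (2, 2, 2); (0, 0, 1))


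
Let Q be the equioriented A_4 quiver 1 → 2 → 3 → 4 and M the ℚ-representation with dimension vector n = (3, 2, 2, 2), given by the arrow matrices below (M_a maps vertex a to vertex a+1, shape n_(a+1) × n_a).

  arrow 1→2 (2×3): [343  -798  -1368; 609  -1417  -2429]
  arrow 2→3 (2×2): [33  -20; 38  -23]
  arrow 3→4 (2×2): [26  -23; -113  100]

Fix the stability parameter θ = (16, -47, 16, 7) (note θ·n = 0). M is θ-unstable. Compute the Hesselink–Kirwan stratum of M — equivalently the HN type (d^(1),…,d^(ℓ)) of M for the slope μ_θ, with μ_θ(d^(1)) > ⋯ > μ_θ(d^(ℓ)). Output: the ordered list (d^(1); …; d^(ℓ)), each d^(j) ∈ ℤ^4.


Interval decomposition of M: I[1,1], I[1,4]^2.
HN type (ℓ=3): μ^(1)=16; μ^(2)=23/2; μ^(3)=-31/2

((1, 0, 0, 0); (0, 0, 2, 2); (2, 2, 0, 0))


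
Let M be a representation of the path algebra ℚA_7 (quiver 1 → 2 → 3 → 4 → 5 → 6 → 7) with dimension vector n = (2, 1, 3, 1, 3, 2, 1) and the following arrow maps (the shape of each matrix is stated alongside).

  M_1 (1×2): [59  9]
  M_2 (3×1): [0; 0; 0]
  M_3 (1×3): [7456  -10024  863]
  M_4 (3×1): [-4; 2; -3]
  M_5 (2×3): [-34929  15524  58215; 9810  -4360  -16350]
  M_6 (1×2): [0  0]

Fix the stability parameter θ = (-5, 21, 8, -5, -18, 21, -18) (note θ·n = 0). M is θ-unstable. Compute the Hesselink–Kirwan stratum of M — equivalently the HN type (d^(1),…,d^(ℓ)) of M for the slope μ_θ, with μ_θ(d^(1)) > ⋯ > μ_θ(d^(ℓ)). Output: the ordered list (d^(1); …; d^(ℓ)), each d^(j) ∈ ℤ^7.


Interval decomposition of M: I[1,1], I[1,2], I[3,3]^2, I[3,6], I[5,5]^2, I[6,6], I[7,7].
HN type (ℓ=4): μ^(1)=21; μ^(2)=8; μ^(3)=-5; μ^(4)=-18

((0, 1, 0, 0, 0, 2, 0); (0, 0, 2, 0, 0, 0, 0); (2, 0, 1, 1, 1, 0, 0); (0, 0, 0, 0, 2, 0, 1))


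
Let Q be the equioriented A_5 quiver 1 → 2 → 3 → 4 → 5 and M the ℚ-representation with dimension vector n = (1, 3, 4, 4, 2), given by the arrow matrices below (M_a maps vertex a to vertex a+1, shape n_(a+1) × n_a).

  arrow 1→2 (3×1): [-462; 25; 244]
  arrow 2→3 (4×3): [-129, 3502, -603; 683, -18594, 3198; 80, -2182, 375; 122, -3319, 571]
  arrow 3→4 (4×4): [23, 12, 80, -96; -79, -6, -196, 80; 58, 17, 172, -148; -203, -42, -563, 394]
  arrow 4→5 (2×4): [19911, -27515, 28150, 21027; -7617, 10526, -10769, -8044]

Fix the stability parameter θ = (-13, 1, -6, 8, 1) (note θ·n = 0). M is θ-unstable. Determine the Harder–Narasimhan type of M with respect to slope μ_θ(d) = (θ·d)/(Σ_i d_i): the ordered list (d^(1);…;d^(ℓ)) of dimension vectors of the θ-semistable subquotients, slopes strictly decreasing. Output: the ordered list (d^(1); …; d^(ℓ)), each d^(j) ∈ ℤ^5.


Interval decomposition of M: I[1,3], I[2,5]^2, I[3,4], I[4,4].
HN type (ℓ=5): μ^(1)=8; μ^(2)=9/2; μ^(3)=-5/2; μ^(4)=-6; μ^(5)=-13

((0, 0, 0, 2, 0); (0, 0, 0, 2, 2); (0, 3, 3, 0, 0); (0, 0, 1, 0, 0); (1, 0, 0, 0, 0))


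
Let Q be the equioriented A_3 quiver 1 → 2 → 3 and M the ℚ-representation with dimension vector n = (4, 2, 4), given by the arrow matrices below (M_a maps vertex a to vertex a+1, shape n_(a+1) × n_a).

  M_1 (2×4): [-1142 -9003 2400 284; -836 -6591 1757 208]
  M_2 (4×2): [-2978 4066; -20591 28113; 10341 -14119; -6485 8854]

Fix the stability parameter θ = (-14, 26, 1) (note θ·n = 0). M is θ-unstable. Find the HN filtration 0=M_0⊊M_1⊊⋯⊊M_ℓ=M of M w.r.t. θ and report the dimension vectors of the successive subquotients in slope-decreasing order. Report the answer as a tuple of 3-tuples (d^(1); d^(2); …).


Interval decomposition of M: I[1,1]^2, I[1,3]^2, I[3,3]^2.
HN type (ℓ=3): μ^(1)=27/2; μ^(2)=1; μ^(3)=-14

((0, 2, 2); (0, 0, 2); (4, 0, 0))


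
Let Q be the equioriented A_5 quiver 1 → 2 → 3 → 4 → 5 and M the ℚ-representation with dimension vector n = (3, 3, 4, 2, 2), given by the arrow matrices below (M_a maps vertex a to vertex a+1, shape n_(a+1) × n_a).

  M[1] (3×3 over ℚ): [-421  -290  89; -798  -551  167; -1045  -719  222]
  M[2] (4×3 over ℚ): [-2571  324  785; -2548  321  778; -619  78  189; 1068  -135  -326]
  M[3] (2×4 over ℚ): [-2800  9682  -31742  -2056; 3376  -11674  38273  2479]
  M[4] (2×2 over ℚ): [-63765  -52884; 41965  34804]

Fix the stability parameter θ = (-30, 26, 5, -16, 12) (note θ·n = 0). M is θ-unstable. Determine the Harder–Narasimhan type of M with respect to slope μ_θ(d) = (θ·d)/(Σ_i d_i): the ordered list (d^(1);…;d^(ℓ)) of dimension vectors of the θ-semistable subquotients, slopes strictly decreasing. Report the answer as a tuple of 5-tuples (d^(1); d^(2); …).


Barcode: M ≅ I[1,2], I[1,3], I[1,5], I[3,3], I[3,4], I[5,5]. HN layers by μ_θ (6 steps, strictly decreasing):
  μ^(1)=26; μ^(2)=31/2; μ^(3)=12; μ^(4)=5; μ^(5)=-11/2; μ^(6)=-30

((0, 1, 0, 0, 0); (0, 1, 1, 0, 0); (0, 0, 0, 0, 2); (0, 1, 2, 1, 0); (0, 0, 1, 1, 0); (3, 0, 0, 0, 0))


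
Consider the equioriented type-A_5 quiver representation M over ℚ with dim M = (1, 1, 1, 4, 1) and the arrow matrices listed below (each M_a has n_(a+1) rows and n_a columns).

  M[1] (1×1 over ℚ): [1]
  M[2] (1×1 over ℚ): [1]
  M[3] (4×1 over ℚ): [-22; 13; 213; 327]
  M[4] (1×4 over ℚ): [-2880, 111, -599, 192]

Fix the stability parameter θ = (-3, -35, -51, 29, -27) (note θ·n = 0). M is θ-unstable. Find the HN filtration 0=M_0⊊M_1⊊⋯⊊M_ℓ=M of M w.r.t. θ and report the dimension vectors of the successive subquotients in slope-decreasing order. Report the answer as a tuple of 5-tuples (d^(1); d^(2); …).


Via rank(M_{q-1}∘⋯∘M_p): M ≅ I[1,4], I[4,4]^2, I[4,5].
μ_θ-semistable layers: μ^(1)=29; μ^(2)=1; μ^(3)=-89/3

((0, 0, 0, 3, 0); (0, 0, 0, 1, 1); (1, 1, 1, 0, 0))


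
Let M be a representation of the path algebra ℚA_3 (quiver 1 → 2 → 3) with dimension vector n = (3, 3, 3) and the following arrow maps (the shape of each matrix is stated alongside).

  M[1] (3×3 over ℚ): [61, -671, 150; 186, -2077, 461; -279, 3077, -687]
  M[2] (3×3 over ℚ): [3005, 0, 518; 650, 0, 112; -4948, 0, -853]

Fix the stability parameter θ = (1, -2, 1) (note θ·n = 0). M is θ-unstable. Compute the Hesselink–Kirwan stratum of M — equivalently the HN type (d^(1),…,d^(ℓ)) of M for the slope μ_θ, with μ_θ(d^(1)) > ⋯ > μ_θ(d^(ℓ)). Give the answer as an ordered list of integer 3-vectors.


Barcode: M ≅ I[1,2], I[1,3]^2, I[3,3]. HN layers by μ_θ (2 steps, strictly decreasing):
  μ^(1)=1; μ^(2)=-1/2

((0, 0, 3); (3, 3, 0))


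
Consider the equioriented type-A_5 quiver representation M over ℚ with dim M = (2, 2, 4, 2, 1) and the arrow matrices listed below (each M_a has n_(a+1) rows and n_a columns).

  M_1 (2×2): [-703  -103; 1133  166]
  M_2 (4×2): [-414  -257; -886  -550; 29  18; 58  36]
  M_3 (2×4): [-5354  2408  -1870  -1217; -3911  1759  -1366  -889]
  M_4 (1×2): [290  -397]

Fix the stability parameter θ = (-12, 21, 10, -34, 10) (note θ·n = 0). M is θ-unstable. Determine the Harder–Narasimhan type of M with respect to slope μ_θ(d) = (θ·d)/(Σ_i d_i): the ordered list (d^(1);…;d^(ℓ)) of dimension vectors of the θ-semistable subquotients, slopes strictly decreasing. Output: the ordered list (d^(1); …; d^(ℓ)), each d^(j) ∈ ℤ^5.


Barcode: M ≅ I[1,4], I[1,5], I[3,3]^2. HN layers by μ_θ (3 steps, strictly decreasing):
  μ^(1)=10; μ^(2)=-1; μ^(3)=-12

((0, 0, 2, 0, 1); (0, 2, 2, 2, 0); (2, 0, 0, 0, 0))


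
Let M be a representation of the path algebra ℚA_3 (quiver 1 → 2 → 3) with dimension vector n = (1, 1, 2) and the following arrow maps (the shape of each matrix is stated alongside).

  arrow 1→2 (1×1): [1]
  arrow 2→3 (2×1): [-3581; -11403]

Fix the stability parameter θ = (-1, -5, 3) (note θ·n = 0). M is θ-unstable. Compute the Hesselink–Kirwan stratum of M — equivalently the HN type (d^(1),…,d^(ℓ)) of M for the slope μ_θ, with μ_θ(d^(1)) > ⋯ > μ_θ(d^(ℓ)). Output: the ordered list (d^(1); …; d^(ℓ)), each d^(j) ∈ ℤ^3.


Interval decomposition of M: I[1,3], I[3,3].
HN type (ℓ=2): μ^(1)=3; μ^(2)=-3

((0, 0, 2); (1, 1, 0))


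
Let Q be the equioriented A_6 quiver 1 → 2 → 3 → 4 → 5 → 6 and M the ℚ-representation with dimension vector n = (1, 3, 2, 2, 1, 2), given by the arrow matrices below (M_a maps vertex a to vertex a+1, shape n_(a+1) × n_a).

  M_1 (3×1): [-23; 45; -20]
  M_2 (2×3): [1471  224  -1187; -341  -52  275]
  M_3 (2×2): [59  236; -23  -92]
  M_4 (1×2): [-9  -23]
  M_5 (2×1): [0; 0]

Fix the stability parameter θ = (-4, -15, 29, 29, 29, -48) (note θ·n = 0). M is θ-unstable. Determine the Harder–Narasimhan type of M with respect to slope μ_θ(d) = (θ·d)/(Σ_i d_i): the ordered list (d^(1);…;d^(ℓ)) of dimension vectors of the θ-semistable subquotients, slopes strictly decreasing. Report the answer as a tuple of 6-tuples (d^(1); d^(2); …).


Interval decomposition of M: I[1,5], I[2,2], I[2,3], I[4,4], I[6,6]^2.
HN type (ℓ=4): μ^(1)=29; μ^(2)=-19/2; μ^(3)=-15; μ^(4)=-48

((0, 0, 2, 2, 1, 0); (1, 1, 0, 0, 0, 0); (0, 2, 0, 0, 0, 0); (0, 0, 0, 0, 0, 2))


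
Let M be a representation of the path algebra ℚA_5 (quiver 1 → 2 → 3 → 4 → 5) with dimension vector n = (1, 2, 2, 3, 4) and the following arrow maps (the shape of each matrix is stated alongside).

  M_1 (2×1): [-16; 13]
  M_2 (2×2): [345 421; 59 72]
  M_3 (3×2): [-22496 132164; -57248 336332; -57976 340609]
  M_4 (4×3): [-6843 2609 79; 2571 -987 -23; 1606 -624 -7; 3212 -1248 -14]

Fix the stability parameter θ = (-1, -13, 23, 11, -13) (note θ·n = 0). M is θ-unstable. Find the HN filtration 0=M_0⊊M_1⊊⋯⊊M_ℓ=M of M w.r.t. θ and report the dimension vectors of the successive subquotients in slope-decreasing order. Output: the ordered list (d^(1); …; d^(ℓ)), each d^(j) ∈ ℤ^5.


Barcode: M ≅ I[1,3], I[2,5], I[4,5]^2, I[5,5]. HN layers by μ_θ (5 steps, strictly decreasing):
  μ^(1)=23; μ^(2)=7; μ^(3)=-1; μ^(4)=-7; μ^(5)=-13

((0, 0, 1, 0, 0); (0, 0, 1, 1, 1); (0, 0, 0, 2, 2); (1, 1, 0, 0, 0); (0, 1, 0, 0, 1))


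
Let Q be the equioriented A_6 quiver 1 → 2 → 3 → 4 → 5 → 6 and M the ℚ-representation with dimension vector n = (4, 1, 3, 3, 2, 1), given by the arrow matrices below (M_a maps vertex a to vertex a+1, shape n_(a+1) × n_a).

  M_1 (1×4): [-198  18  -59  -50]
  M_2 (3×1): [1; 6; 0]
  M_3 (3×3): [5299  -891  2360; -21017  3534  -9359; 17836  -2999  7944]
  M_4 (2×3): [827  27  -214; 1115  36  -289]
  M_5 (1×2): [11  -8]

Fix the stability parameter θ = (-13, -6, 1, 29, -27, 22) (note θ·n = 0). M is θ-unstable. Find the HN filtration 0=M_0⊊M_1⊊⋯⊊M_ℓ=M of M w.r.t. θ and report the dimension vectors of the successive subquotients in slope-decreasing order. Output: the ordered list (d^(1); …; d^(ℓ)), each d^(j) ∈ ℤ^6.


Via rank(M_{q-1}∘⋯∘M_p): M ≅ I[1,1]^3, I[1,5], I[3,4], I[3,6].
μ_θ-semistable layers: μ^(1)=29; μ^(2)=22; μ^(3)=1; μ^(4)=-6; μ^(5)=-13

((0, 0, 0, 1, 0, 0); (0, 0, 0, 0, 0, 1); (0, 0, 3, 2, 2, 0); (0, 1, 0, 0, 0, 0); (4, 0, 0, 0, 0, 0))


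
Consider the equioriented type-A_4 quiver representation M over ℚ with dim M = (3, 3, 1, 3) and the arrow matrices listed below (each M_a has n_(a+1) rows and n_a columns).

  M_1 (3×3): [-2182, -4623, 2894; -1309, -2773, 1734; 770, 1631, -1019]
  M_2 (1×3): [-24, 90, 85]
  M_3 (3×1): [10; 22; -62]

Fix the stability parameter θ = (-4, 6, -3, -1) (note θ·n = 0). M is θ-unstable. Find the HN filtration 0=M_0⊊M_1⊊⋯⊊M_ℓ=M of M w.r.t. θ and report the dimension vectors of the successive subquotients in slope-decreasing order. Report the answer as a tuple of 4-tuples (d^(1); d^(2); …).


Via rank(M_{q-1}∘⋯∘M_p): M ≅ I[1,2]^2, I[1,4], I[4,4]^2.
μ_θ-semistable layers: μ^(1)=6; μ^(2)=2/3; μ^(3)=-1; μ^(4)=-4

((0, 2, 0, 0); (0, 1, 1, 1); (0, 0, 0, 2); (3, 0, 0, 0))


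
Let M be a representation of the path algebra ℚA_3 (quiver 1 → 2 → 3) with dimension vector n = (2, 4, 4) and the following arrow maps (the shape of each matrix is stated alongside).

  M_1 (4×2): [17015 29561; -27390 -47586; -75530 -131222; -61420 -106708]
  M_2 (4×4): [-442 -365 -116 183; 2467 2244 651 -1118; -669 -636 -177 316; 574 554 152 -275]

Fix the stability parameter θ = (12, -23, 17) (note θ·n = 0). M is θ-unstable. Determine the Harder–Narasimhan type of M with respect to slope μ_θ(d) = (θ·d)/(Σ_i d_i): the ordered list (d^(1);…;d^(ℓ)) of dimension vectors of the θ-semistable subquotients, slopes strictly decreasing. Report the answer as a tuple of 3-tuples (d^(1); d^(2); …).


Barcode: M ≅ I[1,1], I[1,3], I[2,2], I[2,3]^2, I[3,3]. HN layers by μ_θ (4 steps, strictly decreasing):
  μ^(1)=17; μ^(2)=12; μ^(3)=-11/2; μ^(4)=-23

((0, 0, 4); (1, 0, 0); (1, 1, 0); (0, 3, 0))


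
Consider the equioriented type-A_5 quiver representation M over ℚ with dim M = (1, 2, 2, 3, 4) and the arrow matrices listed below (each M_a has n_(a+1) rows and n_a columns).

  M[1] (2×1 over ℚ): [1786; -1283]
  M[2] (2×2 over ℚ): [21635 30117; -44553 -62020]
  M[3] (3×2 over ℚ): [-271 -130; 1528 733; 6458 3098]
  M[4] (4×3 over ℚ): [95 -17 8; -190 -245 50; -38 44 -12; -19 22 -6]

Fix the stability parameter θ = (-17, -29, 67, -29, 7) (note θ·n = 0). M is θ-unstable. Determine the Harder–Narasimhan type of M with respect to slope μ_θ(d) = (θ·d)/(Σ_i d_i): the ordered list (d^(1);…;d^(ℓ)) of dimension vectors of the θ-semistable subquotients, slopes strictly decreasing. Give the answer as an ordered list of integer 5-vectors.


Interval decomposition of M: I[1,5], I[2,5], I[4,4], I[5,5]^2.
HN type (ℓ=4): μ^(1)=15; μ^(2)=7; μ^(3)=-23; μ^(4)=-29

((0, 0, 2, 2, 2); (0, 0, 0, 0, 2); (1, 1, 0, 0, 0); (0, 1, 0, 1, 0))


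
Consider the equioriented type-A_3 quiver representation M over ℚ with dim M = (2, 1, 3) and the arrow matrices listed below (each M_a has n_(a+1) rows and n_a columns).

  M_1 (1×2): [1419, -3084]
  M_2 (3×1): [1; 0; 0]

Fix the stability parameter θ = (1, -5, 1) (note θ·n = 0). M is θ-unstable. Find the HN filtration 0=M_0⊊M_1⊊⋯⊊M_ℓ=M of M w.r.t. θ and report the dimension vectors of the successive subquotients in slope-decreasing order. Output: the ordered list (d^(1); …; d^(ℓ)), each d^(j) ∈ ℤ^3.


Interval decomposition of M: I[1,1], I[1,3], I[3,3]^2.
HN type (ℓ=2): μ^(1)=1; μ^(2)=-2

((1, 0, 3); (1, 1, 0))


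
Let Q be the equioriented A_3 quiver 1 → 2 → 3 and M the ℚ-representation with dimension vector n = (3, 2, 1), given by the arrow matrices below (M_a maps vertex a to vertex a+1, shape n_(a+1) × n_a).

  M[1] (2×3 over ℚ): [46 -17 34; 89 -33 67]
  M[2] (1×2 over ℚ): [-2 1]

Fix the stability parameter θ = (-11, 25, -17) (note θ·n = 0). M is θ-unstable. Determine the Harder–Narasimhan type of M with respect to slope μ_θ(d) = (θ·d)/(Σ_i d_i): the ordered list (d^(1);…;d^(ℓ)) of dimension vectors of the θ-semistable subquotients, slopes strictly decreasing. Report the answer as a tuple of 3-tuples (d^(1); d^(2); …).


Interval decomposition of M: I[1,1], I[1,2], I[1,3].
HN type (ℓ=3): μ^(1)=25; μ^(2)=4; μ^(3)=-11

((0, 1, 0); (0, 1, 1); (3, 0, 0))


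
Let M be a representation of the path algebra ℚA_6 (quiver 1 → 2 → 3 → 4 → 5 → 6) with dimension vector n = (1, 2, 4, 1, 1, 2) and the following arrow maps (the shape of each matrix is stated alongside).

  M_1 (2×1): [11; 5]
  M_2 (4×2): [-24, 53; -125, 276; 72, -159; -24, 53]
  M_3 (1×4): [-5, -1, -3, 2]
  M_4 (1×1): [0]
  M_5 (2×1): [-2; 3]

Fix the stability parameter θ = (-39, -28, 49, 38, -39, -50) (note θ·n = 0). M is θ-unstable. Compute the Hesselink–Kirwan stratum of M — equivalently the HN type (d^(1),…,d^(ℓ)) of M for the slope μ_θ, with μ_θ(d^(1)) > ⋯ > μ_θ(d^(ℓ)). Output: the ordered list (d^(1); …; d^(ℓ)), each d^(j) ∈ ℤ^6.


Barcode: M ≅ I[1,4], I[2,3], I[3,3]^2, I[5,6], I[6,6]. HN layers by μ_θ (6 steps, strictly decreasing):
  μ^(1)=49; μ^(2)=87/2; μ^(3)=-28; μ^(4)=-39; μ^(5)=-89/2; μ^(6)=-50

((0, 0, 3, 0, 0, 0); (0, 0, 1, 1, 0, 0); (0, 2, 0, 0, 0, 0); (1, 0, 0, 0, 0, 0); (0, 0, 0, 0, 1, 1); (0, 0, 0, 0, 0, 1))


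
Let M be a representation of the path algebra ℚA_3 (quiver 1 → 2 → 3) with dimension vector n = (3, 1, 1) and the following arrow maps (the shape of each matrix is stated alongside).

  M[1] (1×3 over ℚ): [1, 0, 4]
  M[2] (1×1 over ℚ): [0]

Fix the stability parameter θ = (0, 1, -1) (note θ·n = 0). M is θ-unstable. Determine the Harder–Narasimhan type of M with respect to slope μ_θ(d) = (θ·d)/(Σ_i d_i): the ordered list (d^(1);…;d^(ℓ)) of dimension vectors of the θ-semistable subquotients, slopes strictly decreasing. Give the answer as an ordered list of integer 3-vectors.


Barcode: M ≅ I[1,1]^2, I[1,2], I[3,3]. HN layers by μ_θ (3 steps, strictly decreasing):
  μ^(1)=1; μ^(2)=0; μ^(3)=-1

((0, 1, 0); (3, 0, 0); (0, 0, 1))


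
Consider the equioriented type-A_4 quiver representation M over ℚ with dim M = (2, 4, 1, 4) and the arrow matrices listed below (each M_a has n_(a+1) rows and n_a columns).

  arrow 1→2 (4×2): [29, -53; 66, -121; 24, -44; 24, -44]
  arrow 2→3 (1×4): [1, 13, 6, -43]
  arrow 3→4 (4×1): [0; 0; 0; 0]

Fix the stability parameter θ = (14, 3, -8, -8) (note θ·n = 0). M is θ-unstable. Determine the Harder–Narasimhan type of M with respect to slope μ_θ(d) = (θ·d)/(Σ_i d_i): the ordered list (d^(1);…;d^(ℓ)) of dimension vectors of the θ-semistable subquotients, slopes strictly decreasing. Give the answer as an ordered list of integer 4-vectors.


Interval decomposition of M: I[1,2], I[1,3], I[2,2]^2, I[4,4]^4.
HN type (ℓ=3): μ^(1)=17/2; μ^(2)=3; μ^(3)=-8

((1, 1, 0, 0); (1, 3, 1, 0); (0, 0, 0, 4))


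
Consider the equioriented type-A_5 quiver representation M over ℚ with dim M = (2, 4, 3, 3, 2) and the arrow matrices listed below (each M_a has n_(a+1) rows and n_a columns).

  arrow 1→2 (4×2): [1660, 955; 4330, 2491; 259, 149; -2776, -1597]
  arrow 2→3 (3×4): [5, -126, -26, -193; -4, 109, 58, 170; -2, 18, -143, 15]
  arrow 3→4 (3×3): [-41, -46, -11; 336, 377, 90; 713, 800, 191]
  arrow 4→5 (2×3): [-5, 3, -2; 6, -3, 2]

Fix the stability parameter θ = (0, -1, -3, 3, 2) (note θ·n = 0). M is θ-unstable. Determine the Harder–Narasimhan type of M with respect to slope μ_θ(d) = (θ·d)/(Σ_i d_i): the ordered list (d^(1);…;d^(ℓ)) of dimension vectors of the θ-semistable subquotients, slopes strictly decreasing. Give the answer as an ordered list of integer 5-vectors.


Barcode: M ≅ I[1,5]^2, I[2,2], I[2,3], I[4,4]. HN layers by μ_θ (5 steps, strictly decreasing):
  μ^(1)=3; μ^(2)=5/2; μ^(3)=-1; μ^(4)=-4/3; μ^(5)=-2

((0, 0, 0, 1, 0); (0, 0, 0, 2, 2); (0, 1, 0, 0, 0); (2, 2, 2, 0, 0); (0, 1, 1, 0, 0))


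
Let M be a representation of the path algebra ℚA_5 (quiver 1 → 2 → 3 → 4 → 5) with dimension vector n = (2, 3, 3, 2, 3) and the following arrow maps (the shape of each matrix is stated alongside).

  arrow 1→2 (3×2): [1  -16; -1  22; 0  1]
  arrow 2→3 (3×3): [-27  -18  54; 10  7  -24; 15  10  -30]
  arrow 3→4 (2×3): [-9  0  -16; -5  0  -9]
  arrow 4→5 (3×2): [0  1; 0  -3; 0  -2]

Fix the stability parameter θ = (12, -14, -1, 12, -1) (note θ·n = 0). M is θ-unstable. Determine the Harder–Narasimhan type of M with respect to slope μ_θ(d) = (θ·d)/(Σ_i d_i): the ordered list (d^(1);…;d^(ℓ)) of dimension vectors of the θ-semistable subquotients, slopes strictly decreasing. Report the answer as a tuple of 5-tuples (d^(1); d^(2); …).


Via rank(M_{q-1}∘⋯∘M_p): M ≅ I[1,2], I[1,4], I[2,3], I[3,5], I[5,5]^2.
μ_θ-semistable layers: μ^(1)=12; μ^(2)=11/2; μ^(3)=-1; μ^(4)=-14

((0, 0, 0, 1, 0); (0, 0, 0, 1, 1); (2, 2, 3, 0, 2); (0, 1, 0, 0, 0))


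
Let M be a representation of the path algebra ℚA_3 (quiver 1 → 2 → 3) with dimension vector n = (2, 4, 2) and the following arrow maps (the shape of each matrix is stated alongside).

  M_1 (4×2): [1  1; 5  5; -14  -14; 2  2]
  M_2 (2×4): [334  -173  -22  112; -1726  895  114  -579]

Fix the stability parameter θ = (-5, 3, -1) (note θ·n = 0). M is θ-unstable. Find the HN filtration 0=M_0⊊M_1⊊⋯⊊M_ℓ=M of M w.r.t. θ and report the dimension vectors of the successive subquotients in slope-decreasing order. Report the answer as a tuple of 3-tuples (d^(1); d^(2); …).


Via rank(M_{q-1}∘⋯∘M_p): M ≅ I[1,1], I[1,3], I[2,2]^2, I[2,3].
μ_θ-semistable layers: μ^(1)=3; μ^(2)=1; μ^(3)=-5

((0, 2, 0); (0, 2, 2); (2, 0, 0))


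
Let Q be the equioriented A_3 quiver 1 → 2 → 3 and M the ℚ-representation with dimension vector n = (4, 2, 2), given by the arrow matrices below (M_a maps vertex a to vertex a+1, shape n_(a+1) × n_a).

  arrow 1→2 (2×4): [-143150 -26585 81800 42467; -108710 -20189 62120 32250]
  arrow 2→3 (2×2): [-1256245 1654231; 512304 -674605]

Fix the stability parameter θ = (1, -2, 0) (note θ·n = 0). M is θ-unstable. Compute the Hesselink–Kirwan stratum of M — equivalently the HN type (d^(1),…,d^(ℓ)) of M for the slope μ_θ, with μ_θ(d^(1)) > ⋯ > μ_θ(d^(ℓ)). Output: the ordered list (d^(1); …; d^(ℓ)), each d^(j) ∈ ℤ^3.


Interval decomposition of M: I[1,1]^2, I[1,3]^2.
HN type (ℓ=3): μ^(1)=1; μ^(2)=0; μ^(3)=-1/2

((2, 0, 0); (0, 0, 2); (2, 2, 0))


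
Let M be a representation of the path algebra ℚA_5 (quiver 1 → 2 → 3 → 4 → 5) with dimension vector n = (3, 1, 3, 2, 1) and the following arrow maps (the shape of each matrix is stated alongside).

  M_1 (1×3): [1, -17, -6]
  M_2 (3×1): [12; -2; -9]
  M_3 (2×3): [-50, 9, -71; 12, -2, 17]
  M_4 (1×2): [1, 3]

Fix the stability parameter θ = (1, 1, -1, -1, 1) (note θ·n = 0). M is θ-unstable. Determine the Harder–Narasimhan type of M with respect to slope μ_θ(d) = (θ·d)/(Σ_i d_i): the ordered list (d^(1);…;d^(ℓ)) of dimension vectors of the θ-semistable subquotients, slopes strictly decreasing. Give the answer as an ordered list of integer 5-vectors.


Interval decomposition of M: I[1,1]^2, I[1,5], I[3,3], I[3,4].
HN type (ℓ=3): μ^(1)=1; μ^(2)=0; μ^(3)=-1

((2, 0, 0, 0, 1); (1, 1, 1, 1, 0); (0, 0, 2, 1, 0))


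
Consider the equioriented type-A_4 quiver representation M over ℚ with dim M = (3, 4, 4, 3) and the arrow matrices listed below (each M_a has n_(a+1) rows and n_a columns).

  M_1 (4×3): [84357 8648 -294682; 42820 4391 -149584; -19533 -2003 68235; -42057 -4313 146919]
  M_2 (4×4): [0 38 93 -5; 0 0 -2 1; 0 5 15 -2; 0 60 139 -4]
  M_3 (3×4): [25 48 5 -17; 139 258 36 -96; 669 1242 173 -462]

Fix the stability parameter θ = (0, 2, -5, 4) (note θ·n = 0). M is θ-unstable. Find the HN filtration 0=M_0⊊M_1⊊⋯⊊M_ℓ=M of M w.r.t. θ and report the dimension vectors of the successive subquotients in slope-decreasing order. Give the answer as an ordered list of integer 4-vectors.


Via rank(M_{q-1}∘⋯∘M_p): M ≅ I[1,2], I[1,4]^2, I[2,4], I[3,3].
μ_θ-semistable layers: μ^(1)=4; μ^(2)=2; μ^(3)=0; μ^(4)=-1; μ^(5)=-3/2; μ^(6)=-5

((0, 0, 0, 3); (0, 1, 0, 0); (1, 0, 0, 0); (2, 2, 2, 0); (0, 1, 1, 0); (0, 0, 1, 0))


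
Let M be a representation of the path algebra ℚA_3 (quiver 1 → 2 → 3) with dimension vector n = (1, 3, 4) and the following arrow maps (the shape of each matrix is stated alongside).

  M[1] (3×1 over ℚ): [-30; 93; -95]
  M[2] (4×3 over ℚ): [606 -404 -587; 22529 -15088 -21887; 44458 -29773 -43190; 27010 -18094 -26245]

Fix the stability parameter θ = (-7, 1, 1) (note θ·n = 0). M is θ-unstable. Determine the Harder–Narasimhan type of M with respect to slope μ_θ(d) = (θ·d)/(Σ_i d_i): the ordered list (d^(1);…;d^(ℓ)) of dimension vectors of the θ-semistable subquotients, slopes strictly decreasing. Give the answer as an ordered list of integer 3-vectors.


Via rank(M_{q-1}∘⋯∘M_p): M ≅ I[1,3], I[2,3]^2, I[3,3].
μ_θ-semistable layers: μ^(1)=1; μ^(2)=-7

((0, 3, 4); (1, 0, 0))


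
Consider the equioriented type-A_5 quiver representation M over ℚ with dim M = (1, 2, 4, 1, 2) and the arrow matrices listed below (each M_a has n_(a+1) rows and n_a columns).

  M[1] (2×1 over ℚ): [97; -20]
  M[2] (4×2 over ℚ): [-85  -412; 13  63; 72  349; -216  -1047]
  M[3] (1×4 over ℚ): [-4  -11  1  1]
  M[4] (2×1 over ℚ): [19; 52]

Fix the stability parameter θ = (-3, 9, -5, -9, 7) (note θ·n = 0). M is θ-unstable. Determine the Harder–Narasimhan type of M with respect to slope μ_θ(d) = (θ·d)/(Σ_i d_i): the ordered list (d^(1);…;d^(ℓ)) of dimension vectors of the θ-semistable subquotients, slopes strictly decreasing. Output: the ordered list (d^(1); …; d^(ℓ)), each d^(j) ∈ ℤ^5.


Via rank(M_{q-1}∘⋯∘M_p): M ≅ I[1,5], I[2,3], I[3,3]^2, I[5,5].
μ_θ-semistable layers: μ^(1)=7; μ^(2)=2; μ^(3)=-5/3; μ^(4)=-3; μ^(5)=-5

((0, 0, 0, 0, 2); (0, 1, 1, 0, 0); (0, 1, 1, 1, 0); (1, 0, 0, 0, 0); (0, 0, 2, 0, 0))


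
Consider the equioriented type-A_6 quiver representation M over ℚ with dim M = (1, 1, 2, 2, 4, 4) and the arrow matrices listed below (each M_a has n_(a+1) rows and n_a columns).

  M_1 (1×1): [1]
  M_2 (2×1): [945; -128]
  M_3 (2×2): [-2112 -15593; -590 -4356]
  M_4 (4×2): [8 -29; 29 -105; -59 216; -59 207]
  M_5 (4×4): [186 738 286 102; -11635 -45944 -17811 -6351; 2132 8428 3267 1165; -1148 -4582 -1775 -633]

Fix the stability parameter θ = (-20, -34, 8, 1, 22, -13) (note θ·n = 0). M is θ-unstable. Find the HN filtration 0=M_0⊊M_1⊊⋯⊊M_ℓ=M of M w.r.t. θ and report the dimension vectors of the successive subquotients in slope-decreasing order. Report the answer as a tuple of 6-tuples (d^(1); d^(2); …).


Interval decomposition of M: I[1,6], I[3,6], I[5,5], I[5,6], I[6,6].
HN type (ℓ=4): μ^(1)=22; μ^(2)=9/2; μ^(3)=-13; μ^(4)=-27

((0, 0, 0, 0, 1, 0); (0, 0, 2, 2, 3, 3); (0, 0, 0, 0, 0, 1); (1, 1, 0, 0, 0, 0))
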